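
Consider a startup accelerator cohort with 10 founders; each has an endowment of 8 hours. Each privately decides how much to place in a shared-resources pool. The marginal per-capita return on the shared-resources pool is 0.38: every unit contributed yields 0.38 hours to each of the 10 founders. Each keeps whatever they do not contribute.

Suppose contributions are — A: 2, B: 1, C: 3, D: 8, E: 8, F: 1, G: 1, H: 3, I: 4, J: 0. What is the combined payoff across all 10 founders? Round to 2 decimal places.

Total contributed: 2 + 1 + 3 + 8 + 8 + 1 + 1 + 3 + 4 + 0 = 31; total kept: 10 × 8 − 31 = 49.
The shared-resources pool pays out 0.38 × 10 × 31 = 117.80 in aggregate.
Group total = 49 + 117.80 = 166.80.

166.80 hours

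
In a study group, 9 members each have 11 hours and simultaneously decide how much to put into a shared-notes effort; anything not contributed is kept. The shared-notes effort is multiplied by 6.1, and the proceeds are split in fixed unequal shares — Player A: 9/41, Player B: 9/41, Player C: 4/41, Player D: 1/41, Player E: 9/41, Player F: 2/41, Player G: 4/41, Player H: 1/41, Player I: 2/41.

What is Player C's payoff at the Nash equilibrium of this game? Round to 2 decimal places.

30.64 hours

Each unit j contributes comes back to j as 6.1 × (j's share), so j prefers to contribute only if that share exceeds 1/6.1 = 0.1639; otherwise keeping the unit dominates.
Player A, Player B and Player E are above the threshold, contributing 11 each; the remaining 6 contribute 0. Total contributed: 33.
Player C keeps 11 and receives 6.1 × 33 × 4/41 = 19.64 from the shared-notes effort, for a payoff of 30.64.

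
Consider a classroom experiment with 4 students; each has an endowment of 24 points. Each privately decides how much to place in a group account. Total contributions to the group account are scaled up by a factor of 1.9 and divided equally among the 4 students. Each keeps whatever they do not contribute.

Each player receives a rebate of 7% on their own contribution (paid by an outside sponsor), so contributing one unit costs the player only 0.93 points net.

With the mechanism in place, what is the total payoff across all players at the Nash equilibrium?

With the mechanism, a contributed unit returns (1.9/4) / 0.93 = 0.5108 per unit of net cost — still below 1 — so contributing 0 remains dominant for every player.
Everyone keeps their endowment and the group total is 4 × 24 = 96.

96.00 points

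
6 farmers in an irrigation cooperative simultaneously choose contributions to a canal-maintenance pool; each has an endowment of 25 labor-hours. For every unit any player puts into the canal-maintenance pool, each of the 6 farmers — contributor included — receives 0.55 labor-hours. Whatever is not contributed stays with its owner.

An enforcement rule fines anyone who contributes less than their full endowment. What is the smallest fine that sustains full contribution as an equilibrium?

Given the others contribute fully, the best deviation is to contribute 0 (any partial contribution still incurs the fine and gives up units whose private return 0.55 is below 1).
Deviating from 25 to 0 saves 25 labor-hours but forfeits the deviator's share of the drop in the canal-maintenance pool: 0.55 × 25 = 13.75.
So the deviation gain is 25 − 13.75 = 11.25, and the fine must be at least 11.25 labor-hours to wipe it out.

11.25 labor-hours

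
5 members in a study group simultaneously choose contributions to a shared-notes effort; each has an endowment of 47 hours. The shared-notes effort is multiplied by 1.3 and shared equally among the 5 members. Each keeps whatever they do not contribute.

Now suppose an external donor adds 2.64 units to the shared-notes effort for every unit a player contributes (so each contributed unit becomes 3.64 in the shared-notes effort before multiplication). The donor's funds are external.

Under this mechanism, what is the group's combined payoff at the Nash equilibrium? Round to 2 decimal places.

235.00 hours

The effective private return is 1.3 × 3.64 / 5 = 0.9464, which is still under 1, so the mechanism doesn't change anyone's dominant strategy: zero contribution.
Everyone keeps their endowment and the group total is 5 × 47 = 235.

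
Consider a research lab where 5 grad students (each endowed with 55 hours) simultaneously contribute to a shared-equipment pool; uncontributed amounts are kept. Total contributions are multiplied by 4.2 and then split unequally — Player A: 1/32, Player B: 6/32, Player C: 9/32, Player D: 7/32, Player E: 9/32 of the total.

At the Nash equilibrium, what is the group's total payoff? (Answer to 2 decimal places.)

Each unit j contributes comes back to j as 4.2 × (j's share), so j prefers to contribute only if that share exceeds 1/4.2 = 0.2381; otherwise keeping the unit dominates.
The shares above 0.2381 belong to Player C and Player E, contributing 55 each; the remaining 3 contribute 0. Total contributed: 110.
The shared-equipment pool pays out 4.2 × 110 = 462.00 in total (split across the unequal shares, but the aggregate is all that matters for the group sum).
The 3 free-riders keep 55 each, adding 165. Group total = 165 + 462.00 = 627.00.

627.00 hours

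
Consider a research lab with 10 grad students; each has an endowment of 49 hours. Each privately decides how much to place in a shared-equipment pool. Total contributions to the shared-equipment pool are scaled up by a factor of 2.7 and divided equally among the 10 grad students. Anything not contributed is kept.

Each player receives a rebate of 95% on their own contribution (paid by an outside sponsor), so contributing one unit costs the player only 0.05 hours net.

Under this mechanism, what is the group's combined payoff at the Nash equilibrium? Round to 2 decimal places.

With the mechanism, a contributed unit returns (2.7/10) / 0.05 = 5.4000 per unit of net cost to the contributor — now above 1 — so contributing fully is weakly dominant for every player.
At the Nash equilibrium everyone contributes 49. Group total payoff = 10 × (49 × 0.95 + 2.7 × 49) = 1788.50.

1788.50 hours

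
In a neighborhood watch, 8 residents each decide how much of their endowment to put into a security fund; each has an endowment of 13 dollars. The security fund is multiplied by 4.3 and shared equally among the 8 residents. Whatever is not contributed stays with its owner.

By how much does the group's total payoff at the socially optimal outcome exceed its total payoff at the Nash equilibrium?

343.20 dollars

Each contributed unit returns 4.3/8 = 0.5375 to its contributor — below 1 — so contributing 0 is dominant for every player. At the Nash equilibrium everyone keeps their 13, and the group total is 8 × 13 = 104.
Each contributed unit returns 4.300 to the group as a whole (0.5375 to each of 8 players), which exceeds 1, so the social optimum is full contribution: group total = 4.300 × 104 = 447.20.
Efficiency loss = 447.20 − 104 = 343.20.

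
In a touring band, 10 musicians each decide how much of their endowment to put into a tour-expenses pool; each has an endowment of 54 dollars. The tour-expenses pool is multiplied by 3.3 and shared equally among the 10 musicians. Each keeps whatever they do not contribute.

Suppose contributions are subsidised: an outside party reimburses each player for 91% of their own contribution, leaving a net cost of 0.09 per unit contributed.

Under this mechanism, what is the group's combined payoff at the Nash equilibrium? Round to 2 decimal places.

With the mechanism, a contributed unit returns (3.3/10) / 0.09 = 3.6667 per unit of net cost to the contributor — now above 1 — so contributing fully is weakly dominant for every player.
At the Nash equilibrium everyone contributes 54. Group total payoff = 10 × (54 × 0.91 + 3.3 × 54) = 2273.40.

2273.40 dollars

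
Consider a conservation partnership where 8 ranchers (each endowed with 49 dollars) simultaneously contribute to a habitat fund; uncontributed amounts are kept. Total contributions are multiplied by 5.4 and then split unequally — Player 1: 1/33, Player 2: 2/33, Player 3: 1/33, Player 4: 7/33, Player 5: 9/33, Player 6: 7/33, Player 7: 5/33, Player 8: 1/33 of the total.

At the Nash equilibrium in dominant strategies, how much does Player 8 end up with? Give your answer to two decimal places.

For player j, contributing a unit is worthwhile iff 5.4 × (j's share) ≥ 1, i.e. iff j's share is at least 0.1852.
The shares above 0.1852 belong to Player 4, Player 5 and Player 6, contributing 49 each; the remaining 5 contribute 0. Total contributed: 147.
Player 8 keeps 49 and receives 5.4 × 147 × 1/33 = 24.05 from the habitat fund, for a payoff of 73.05.

73.05 dollars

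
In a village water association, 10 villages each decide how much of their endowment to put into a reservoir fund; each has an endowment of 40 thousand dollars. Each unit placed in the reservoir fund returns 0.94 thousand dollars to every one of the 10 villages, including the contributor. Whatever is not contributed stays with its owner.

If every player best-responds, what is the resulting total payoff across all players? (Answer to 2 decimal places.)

400.00 thousand dollars

The private return per contributed unit is 0.94 < 1, so contributing 0 is dominant for every player. At the Nash equilibrium everyone keeps their 40, and the group total is 10 × 40 = 400.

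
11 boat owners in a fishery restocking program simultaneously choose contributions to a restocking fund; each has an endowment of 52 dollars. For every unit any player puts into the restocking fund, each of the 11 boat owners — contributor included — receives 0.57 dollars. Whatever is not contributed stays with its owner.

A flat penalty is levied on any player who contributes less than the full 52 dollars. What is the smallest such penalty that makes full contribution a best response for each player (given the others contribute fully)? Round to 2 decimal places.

Given the others contribute fully, the best deviation is to contribute 0 (any partial contribution still incurs the fine and gives up units whose private return 0.57 is below 1).
Deviating from 52 to 0 saves 52 dollars but forfeits the deviator's share of the drop in the restocking fund: 0.57 × 52 = 29.64.
So the deviation gain is 52 − 29.64 = 22.36, and the fine must be at least 22.36 dollars to wipe it out.

22.36 dollars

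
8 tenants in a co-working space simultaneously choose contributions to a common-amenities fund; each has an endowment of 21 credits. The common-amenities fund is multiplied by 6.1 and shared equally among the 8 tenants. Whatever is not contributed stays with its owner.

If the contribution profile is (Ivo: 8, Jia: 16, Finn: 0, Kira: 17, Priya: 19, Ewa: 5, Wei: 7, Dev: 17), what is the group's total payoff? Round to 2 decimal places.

621.90 credits

Total contributed: 8 + 16 + 0 + 17 + 19 + 5 + 7 + 17 = 89; total kept: 8 × 21 − 89 = 79.
The common-amenities fund pays out 6.1 × 89 = 542.90 in aggregate.
Group total = 79 + 542.90 = 621.90.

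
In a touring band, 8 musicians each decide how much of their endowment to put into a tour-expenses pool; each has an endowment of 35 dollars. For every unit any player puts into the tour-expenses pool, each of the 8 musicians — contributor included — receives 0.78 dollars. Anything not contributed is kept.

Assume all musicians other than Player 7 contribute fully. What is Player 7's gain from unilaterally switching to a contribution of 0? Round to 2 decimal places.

7.70 dollars

Switching from a contribution of 35 to 0 lets Player 7 keep an extra 35 dollars, but lowers the tour-expenses pool by 35, which costs Player 7 their own share of that drop: 0.78 × 35 = 27.30.
Net gain = 35 − 27.30 = 7.70. The private return per contributed unit (0.78) is below 1, so free-riding is indeed the best response regardless of what the others do.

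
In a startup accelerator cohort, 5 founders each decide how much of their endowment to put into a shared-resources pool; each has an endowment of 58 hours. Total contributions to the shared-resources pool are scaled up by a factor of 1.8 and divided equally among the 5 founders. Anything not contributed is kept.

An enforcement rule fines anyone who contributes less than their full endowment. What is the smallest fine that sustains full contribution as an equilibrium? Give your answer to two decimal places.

Given the others contribute fully, the best deviation is to contribute 0 (any partial contribution still incurs the fine and gives up units whose private return 0.3600 is below 1).
Deviating from 58 to 0 saves 58 hours but forfeits the deviator's share of the drop in the shared-resources pool: 1.8/5 × 58 = 20.88.
So the deviation gain is 58 − 20.88 = 37.12, and the fine must be at least 37.12 hours to wipe it out.

37.12 hours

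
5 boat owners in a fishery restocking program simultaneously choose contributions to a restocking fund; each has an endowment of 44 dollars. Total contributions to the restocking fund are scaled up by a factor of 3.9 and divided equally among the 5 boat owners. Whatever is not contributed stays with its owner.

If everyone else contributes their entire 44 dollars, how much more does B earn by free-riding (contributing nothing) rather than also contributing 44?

9.68 dollars

Switching from a contribution of 44 to 0 lets B keep an extra 44 dollars, but lowers the restocking fund by 44, which costs B their own share of that drop: 3.9/5 × 44 = 34.32.
Net gain = 44 − 34.32 = 9.68. The private return per contributed unit (0.7800) is below 1, so free-riding is indeed the best response regardless of what the others do.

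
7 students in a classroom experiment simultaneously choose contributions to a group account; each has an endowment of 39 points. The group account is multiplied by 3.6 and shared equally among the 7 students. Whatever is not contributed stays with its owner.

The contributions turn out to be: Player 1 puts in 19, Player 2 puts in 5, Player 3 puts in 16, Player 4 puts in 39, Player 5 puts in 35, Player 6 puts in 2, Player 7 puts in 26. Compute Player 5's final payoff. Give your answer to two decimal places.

77.03 points

Total contributed: 19 + 5 + 16 + 39 + 35 + 2 + 26 = 142.
Each receives 3.6 × 142 / 7 = 73.03 from the group account.
Player 5 keeps 39 − 35 = 4, so Player 5's payoff is 4 + 73.03 = 77.03.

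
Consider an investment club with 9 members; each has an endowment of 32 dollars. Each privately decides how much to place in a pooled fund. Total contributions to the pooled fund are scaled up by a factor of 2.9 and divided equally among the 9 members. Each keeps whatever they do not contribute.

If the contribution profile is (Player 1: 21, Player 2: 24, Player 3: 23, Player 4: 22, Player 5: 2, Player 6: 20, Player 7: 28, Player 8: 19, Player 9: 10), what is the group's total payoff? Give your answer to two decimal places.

Total contributed: 21 + 24 + 23 + 22 + 2 + 20 + 28 + 19 + 10 = 169; total kept: 9 × 32 − 169 = 119.
The pooled fund pays out 2.9 × 169 = 490.10 in aggregate.
Group total = 119 + 490.10 = 609.10.

609.10 dollars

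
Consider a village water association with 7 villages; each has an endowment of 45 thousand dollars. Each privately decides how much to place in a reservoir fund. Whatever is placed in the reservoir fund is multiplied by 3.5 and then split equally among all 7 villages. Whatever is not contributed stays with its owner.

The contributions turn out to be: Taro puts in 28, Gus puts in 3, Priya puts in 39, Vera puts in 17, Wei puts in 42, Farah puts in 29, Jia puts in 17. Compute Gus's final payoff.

129.50 thousand dollars

Total contributed: 28 + 3 + 39 + 17 + 42 + 29 + 17 = 175.
Each receives 3.5 × 175 / 7 = 87.50 from the reservoir fund.
Gus keeps 45 − 3 = 42, so Gus's payoff is 42 + 87.50 = 129.50.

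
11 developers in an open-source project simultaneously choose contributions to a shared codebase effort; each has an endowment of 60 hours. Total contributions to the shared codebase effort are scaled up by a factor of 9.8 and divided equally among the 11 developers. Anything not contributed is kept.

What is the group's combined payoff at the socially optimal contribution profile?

6468.00 hours

Each contributed unit returns 9.800 to the group as a whole (0.8909 to each of 11 players), which exceeds 1, so the social optimum is full contribution: group total = 9.800 × 660 = 6468.00.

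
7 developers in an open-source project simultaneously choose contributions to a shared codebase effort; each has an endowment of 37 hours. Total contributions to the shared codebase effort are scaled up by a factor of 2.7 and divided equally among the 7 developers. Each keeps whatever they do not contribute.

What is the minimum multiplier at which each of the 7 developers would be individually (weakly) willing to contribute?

A contributed unit returns (multiplier)/7 to its contributor.
This reaches 1 exactly when the multiplier is 7.

7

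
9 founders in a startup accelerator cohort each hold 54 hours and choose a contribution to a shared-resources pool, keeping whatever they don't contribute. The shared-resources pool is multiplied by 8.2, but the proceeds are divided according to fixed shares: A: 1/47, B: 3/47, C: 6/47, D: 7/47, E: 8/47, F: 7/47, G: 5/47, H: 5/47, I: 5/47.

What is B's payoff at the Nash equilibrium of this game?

Player j's private return per contributed unit is 8.2 × (j's share). Contributing is weakly dominant for j when that share is at least 1/8.2 = 0.1220, and contributing 0 is dominant otherwise.
C, D, E and F are above the threshold, contributing 54 each; the remaining 5 contribute 0. Total contributed: 216.
B keeps 54 and receives 8.2 × 216 × 3/47 = 113.06 from the shared-resources pool, for a payoff of 167.06.

167.06 hours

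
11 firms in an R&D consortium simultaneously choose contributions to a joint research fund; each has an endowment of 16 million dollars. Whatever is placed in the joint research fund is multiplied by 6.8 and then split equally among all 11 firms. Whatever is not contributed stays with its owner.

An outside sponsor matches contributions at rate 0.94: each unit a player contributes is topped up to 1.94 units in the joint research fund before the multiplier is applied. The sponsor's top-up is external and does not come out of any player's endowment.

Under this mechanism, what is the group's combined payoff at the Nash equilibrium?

With the mechanism, a contributed unit returns 6.8 × 1.94 / 11 = 1.1993 per unit of net cost to the contributor — now above 1 — so contributing fully is weakly dominant for every player.
So the Nash equilibrium is full contribution by all 11; the group earns 6.8 × 1.94 × 176 = 2321.79.

2321.79 million dollars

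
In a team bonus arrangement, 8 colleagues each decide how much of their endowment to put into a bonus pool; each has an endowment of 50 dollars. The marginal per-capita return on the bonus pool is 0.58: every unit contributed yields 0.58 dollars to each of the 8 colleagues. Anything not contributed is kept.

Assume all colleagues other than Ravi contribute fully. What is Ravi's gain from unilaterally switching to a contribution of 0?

Switching from a contribution of 50 to 0 lets Ravi keep an extra 50 dollars, but lowers the bonus pool by 50, which costs Ravi their own share of that drop: 0.58 × 50 = 29.00.
Net gain = 50 − 29.00 = 21.00. The private return per contributed unit (0.58) is below 1, so free-riding is indeed the best response regardless of what the others do.

21.00 dollars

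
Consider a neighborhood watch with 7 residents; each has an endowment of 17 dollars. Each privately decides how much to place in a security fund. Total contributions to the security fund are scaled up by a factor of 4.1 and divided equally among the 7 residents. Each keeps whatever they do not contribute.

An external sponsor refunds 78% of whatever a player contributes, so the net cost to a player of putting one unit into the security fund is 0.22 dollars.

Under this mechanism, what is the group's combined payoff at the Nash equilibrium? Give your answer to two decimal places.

The effective private return per unit is now (4.1/7) / 0.22 = 2.6623 > 1, so every player's dominant strategy flips to full contribution.
At the Nash equilibrium everyone contributes 17. Group total payoff = 7 × (17 × 0.78 + 4.1 × 17) = 580.72.

580.72 dollars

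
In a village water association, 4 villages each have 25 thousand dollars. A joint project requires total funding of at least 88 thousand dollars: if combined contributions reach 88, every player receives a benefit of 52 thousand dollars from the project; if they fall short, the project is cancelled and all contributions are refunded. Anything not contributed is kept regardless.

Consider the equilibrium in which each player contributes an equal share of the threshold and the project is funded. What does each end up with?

55 thousand dollars

Equal share of the threshold: 88/4 = 22.
At this profile no one gains by cutting their contribution: any cut drops the total below 88, the project is cancelled, contributions are refunded, and the deviator ends with 25, which is less than 25 − 22 + 52 = 55. Contributing more than 22 just wastes the excess. So contributing exactly 22 is a best response.
Each player's payoff: 25 − 22 + 52 = 55.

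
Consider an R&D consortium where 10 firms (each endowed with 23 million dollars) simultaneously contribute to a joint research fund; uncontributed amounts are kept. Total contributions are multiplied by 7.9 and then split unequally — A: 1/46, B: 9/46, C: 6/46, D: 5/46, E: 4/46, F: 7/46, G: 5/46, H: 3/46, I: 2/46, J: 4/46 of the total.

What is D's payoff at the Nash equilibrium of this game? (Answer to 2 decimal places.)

82.25 million dollars

Each unit j contributes comes back to j as 7.9 × (j's share), so j prefers to contribute only if that share exceeds 1/7.9 = 0.1266; otherwise keeping the unit dominates.
B, C and F are above the threshold, contributing 23 each; the remaining 7 contribute 0. Total contributed: 69.
D keeps 23 and receives 7.9 × 69 × 5/46 = 59.25 from the joint research fund, for a payoff of 82.25.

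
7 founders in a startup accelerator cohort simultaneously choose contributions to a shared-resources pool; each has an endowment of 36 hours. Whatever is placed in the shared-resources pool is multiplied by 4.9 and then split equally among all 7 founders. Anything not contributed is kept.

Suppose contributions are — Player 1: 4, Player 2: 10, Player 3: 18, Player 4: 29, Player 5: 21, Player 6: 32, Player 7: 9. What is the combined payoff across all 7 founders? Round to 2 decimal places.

731.70 hours

Total contributed: 4 + 10 + 18 + 29 + 21 + 32 + 9 = 123; total kept: 7 × 36 − 123 = 129.
The shared-resources pool pays out 4.9 × 123 = 602.70 in aggregate.
Group total = 129 + 602.70 = 731.70.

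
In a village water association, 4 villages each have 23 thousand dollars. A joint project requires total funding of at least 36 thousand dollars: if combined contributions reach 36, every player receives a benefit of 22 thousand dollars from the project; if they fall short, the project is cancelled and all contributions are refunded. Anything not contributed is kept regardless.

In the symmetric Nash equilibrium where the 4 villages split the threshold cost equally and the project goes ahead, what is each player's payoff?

Equal share of the threshold: 36/4 = 9.
At this profile no one gains by cutting their contribution: any cut drops the total below 36, the project is cancelled, contributions are refunded, and the deviator ends with 23, which is less than 23 − 9 + 22 = 36. Contributing more than 9 just wastes the excess. So contributing exactly 9 is a best response.
Each player's payoff: 23 − 9 + 22 = 36.

36 thousand dollars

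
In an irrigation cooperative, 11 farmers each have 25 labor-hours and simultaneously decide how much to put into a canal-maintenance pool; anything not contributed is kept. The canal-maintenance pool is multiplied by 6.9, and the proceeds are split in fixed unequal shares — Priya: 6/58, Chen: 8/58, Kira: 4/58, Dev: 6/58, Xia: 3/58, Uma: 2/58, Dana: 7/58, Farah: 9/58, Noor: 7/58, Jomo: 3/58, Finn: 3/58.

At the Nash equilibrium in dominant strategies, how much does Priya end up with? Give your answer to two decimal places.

42.84 labor-hours

A player with share s gets back 6.9·s per unit contributed, so full contribution is dominant for anyone with s > 1/6.9 = 0.1449 and zero contribution is dominant for anyone below.
Only Farah (9/58) clears that bar, contributing 25; the remaining 10 contribute 0. Total contributed: 25.
Priya keeps 25 and receives 6.9 × 25 × 6/58 = 17.84 from the canal-maintenance pool, for a payoff of 42.84.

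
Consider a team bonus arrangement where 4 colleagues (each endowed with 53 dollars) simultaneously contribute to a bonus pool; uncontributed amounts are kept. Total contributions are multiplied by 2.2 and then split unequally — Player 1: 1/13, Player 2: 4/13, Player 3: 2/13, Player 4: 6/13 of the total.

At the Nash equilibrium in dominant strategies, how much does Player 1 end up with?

61.97 dollars

A player with share s gets back 2.2·s per unit contributed, so full contribution is dominant for anyone with s > 1/2.2 = 0.4545 and zero contribution is dominant for anyone below.
The only share above 0.4545 is Player 4's 6/13, contributing 53; the remaining 3 contribute 0. Total contributed: 53.
Player 1 keeps 53 and receives 2.2 × 53 × 1/13 = 8.97 from the bonus pool, for a payoff of 61.97.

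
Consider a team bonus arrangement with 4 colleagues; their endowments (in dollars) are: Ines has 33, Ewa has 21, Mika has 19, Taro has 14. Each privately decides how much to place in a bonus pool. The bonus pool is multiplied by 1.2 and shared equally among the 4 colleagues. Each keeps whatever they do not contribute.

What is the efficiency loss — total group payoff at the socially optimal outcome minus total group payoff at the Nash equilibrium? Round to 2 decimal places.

The private return per contributed unit is 1.2/4 = 0.3000 < 1 for every player regardless of endowment, so the Nash equilibrium is zero contribution and the group total is Σ E_j = 33 + 21 + 19 + 14 = 87.
Each contributed unit returns 1.200 to the group, so the social optimum is full contribution by everyone: group total = 1.200 × 87 = 104.40.
Efficiency loss = (1.200 − 1) × 87 = 17.40.

17.40 dollars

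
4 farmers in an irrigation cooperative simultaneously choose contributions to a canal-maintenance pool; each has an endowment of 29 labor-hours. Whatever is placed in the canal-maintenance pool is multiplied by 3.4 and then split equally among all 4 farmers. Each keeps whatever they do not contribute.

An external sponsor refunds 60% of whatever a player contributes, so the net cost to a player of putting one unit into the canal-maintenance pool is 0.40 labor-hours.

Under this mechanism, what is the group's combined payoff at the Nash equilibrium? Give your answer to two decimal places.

With the mechanism, a contributed unit returns (3.4/4) / 0.40 = 2.1250 per unit of net cost to the contributor — now above 1 — so contributing fully is weakly dominant for every player.
So the Nash equilibrium is full contribution by all 4; the group earns 4 × (29 × 0.60 + 3.4 × 29) = 464.00.

464.00 labor-hours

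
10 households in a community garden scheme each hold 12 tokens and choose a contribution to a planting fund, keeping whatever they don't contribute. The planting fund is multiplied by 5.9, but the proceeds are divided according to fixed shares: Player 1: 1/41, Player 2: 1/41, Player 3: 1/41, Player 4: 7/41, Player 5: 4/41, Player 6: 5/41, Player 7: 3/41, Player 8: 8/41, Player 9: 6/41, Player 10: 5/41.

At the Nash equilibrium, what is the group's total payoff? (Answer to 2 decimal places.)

237.60 tokens

A player with share s gets back 5.9·s per unit contributed, so full contribution is dominant for anyone with s > 1/5.9 = 0.1695 and zero contribution is dominant for anyone below.
The shares above 0.1695 belong to Player 4 and Player 8, contributing 12 each; the remaining 8 contribute 0. Total contributed: 24.
The planting fund pays out 5.9 × 24 = 141.60 in total (split across the unequal shares, but the aggregate is all that matters for the group sum).
The 8 free-riders keep 12 each, adding 96. Group total = 96 + 141.60 = 237.60.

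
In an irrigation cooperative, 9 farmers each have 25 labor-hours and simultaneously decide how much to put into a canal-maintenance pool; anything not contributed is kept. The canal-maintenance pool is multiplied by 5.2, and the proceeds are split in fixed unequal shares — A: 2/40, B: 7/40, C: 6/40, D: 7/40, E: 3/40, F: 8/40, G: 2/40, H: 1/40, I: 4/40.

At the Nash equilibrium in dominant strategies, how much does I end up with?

Player j's private return per contributed unit is 5.2 × (j's share). Contributing is weakly dominant for j when that share is at least 1/5.2 = 0.1923, and contributing 0 is dominant otherwise.
F alone (share 8/40) is above the threshold, contributing 25; the remaining 8 contribute 0. Total contributed: 25.
I keeps 25 and receives 5.2 × 25 × 4/40 = 13.00 from the canal-maintenance pool, for a payoff of 38.00.

38.00 labor-hours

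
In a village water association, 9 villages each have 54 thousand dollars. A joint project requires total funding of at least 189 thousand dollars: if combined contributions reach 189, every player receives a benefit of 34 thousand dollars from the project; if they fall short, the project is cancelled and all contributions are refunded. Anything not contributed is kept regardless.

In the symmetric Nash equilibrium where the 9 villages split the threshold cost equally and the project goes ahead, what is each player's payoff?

67 thousand dollars

Equal share of the threshold: 189/9 = 21.
At this profile no one gains by cutting their contribution: any cut drops the total below 189, the project is cancelled, contributions are refunded, and the deviator ends with 54, which is less than 54 − 21 + 34 = 67. Contributing more than 21 just wastes the excess. So contributing exactly 21 is a best response.
Each player's payoff: 54 − 21 + 34 = 67.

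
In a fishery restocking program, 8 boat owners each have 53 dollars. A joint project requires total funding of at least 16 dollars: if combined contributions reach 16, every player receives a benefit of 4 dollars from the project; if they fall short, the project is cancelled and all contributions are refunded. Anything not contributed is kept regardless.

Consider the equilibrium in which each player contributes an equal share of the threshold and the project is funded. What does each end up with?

Equal share of the threshold: 16/8 = 2.
At this profile no one gains by cutting their contribution: any cut drops the total below 16, the project is cancelled, contributions are refunded, and the deviator ends with 53, which is less than 53 − 2 + 4 = 55. Contributing more than 2 just wastes the excess. So contributing exactly 2 is a best response.
Each player's payoff: 53 − 2 + 4 = 55.

55 dollars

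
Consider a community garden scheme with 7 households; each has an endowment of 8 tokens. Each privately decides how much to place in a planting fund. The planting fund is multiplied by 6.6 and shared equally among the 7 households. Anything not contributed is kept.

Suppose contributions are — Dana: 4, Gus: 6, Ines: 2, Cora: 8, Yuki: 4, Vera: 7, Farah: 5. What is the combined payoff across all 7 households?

257.60 tokens

Total contributed: 4 + 6 + 2 + 8 + 4 + 7 + 5 = 36; total kept: 7 × 8 − 36 = 20.
The planting fund pays out 6.6 × 36 = 237.60 in aggregate.
Group total = 20 + 237.60 = 257.60.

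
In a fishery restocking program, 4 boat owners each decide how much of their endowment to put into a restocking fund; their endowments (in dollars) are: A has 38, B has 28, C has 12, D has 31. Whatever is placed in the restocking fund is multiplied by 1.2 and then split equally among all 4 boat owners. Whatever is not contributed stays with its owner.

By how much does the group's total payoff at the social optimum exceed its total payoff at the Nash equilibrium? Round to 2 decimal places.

21.80 dollars

The private return per contributed unit is 1.2/4 = 0.3000 < 1 for every player regardless of endowment, so the Nash equilibrium is zero contribution and the group total is Σ E_j = 38 + 28 + 12 + 31 = 109.
Each contributed unit returns 1.200 to the group, so the social optimum is full contribution by everyone: group total = 1.200 × 109 = 130.80.
Efficiency loss = (1.200 − 1) × 109 = 21.80.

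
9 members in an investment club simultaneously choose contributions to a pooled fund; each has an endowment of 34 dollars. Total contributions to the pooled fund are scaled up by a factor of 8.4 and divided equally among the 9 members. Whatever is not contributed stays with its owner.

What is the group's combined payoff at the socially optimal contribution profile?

2570.40 dollars

Each contributed unit returns 8.400 to the group as a whole (0.9333 to each of 9 players), which exceeds 1, so the social optimum is full contribution: group total = 8.400 × 306 = 2570.40.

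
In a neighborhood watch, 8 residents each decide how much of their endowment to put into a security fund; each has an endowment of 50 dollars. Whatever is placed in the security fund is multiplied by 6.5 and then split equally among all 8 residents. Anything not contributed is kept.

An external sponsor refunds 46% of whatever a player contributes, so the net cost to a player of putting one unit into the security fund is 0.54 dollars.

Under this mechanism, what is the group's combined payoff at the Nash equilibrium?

Under the mechanism each unit contributed yields (6.5/8) / 0.54 = 1.5046 back to its contributor per unit of net cost, which exceeds 1, making full contribution the dominant choice for everyone.
So the Nash equilibrium is full contribution by all 8; the group earns 8 × (50 × 0.46 + 6.5 × 50) = 2784.00.

2784.00 dollars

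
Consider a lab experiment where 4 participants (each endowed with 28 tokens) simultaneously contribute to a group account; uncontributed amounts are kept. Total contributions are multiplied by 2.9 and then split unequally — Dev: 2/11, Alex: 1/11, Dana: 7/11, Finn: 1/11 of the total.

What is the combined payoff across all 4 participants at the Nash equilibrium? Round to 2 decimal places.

165.20 tokens

A player with share s gets back 2.9·s per unit contributed, so full contribution is dominant for anyone with s > 1/2.9 = 0.3448 and zero contribution is dominant for anyone below.
Only Dana (7/11) clears that bar, contributing 28; the remaining 3 contribute 0. Total contributed: 28.
The group account pays out 2.9 × 28 = 81.20 in total (split across the unequal shares, but the aggregate is all that matters for the group sum).
The 3 free-riders keep 28 each, adding 84. Group total = 84 + 81.20 = 165.20.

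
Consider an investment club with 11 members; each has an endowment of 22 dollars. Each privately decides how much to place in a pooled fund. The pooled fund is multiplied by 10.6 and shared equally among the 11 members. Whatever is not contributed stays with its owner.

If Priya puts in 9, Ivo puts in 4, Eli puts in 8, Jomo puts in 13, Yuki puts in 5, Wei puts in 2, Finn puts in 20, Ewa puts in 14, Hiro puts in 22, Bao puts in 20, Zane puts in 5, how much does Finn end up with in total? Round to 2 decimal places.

119.56 dollars

Total contributed: 9 + 4 + 8 + 13 + 5 + 2 + 20 + 14 + 22 + 20 + 5 = 122.
Each receives 10.6 × 122 / 11 = 117.56 from the pooled fund.
Finn keeps 22 − 20 = 2, so Finn's payoff is 2 + 117.56 = 119.56.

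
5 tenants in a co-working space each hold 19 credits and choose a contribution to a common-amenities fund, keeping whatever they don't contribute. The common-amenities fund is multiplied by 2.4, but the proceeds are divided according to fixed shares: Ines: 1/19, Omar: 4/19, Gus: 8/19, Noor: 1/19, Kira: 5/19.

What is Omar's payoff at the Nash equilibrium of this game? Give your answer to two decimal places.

28.60 credits

A player with share s gets back 2.4·s per unit contributed, so full contribution is dominant for anyone with s > 1/2.4 = 0.4167 and zero contribution is dominant for anyone below.
Gus alone (share 8/19) is above the threshold, contributing 19; the remaining 4 contribute 0. Total contributed: 19.
Omar keeps 19 and receives 2.4 × 19 × 4/19 = 9.60 from the common-amenities fund, for a payoff of 28.60.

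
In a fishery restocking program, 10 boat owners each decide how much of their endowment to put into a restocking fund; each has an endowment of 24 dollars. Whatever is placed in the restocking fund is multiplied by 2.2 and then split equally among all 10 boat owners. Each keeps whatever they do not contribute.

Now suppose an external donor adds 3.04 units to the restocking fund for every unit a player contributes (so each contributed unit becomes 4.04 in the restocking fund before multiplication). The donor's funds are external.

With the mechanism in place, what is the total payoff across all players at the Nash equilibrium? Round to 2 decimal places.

Even with the mechanism, each unit contributed returns only 2.2 × 4.04 / 10 = 0.8888 per unit of net cost, so contributing nothing is still dominant.
Everyone keeps their endowment and the group total is 10 × 24 = 240.

240.00 dollars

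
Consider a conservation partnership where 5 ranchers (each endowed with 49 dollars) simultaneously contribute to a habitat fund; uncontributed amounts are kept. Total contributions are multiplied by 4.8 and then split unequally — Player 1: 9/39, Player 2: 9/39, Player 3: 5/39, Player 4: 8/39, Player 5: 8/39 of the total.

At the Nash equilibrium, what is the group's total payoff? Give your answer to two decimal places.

617.40 dollars

For player j, contributing a unit is worthwhile iff 4.8 × (j's share) ≥ 1, i.e. iff j's share is at least 0.2083.
Player 1 and Player 2 are above the threshold, contributing 49 each; the remaining 3 contribute 0. Total contributed: 98.
The habitat fund pays out 4.8 × 98 = 470.40 in total (split across the unequal shares, but the aggregate is all that matters for the group sum).
The 3 free-riders keep 49 each, adding 147. Group total = 147 + 470.40 = 617.40.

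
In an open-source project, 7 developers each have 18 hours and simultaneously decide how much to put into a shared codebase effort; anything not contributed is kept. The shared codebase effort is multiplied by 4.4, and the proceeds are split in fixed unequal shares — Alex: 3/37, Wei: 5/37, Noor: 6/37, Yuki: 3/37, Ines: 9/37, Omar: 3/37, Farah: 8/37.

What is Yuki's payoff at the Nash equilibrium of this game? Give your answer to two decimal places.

Each unit j contributes comes back to j as 4.4 × (j's share), so j prefers to contribute only if that share exceeds 1/4.4 = 0.2273; otherwise keeping the unit dominates.
Only Ines (9/37) clears that bar, contributing 18; the remaining 6 contribute 0. Total contributed: 18.
Yuki keeps 18 and receives 4.4 × 18 × 3/37 = 6.42 from the shared codebase effort, for a payoff of 24.42.

24.42 hours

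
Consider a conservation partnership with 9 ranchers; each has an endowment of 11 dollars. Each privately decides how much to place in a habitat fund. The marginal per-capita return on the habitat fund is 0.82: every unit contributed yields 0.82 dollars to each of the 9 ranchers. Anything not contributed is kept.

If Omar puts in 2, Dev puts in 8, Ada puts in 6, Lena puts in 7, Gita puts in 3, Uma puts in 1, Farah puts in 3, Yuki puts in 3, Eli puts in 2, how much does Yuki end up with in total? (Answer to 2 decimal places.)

36.70 dollars

Total contributed: 2 + 8 + 6 + 7 + 3 + 1 + 3 + 3 + 2 = 35.
Each receives 0.82 × 35 = 28.70 from the habitat fund.
Yuki keeps 11 − 3 = 8, so Yuki's payoff is 8 + 28.70 = 36.70.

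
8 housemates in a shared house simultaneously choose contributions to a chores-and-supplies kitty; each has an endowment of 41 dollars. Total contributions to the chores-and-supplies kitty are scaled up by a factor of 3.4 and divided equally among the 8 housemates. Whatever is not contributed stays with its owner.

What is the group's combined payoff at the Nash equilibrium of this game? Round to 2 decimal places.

Each contributed unit returns 3.4/8 = 0.4250 to its contributor — below 1 — so contributing 0 is dominant for every player. At the Nash equilibrium everyone keeps their 41, and the group total is 8 × 41 = 328.

328.00 dollars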